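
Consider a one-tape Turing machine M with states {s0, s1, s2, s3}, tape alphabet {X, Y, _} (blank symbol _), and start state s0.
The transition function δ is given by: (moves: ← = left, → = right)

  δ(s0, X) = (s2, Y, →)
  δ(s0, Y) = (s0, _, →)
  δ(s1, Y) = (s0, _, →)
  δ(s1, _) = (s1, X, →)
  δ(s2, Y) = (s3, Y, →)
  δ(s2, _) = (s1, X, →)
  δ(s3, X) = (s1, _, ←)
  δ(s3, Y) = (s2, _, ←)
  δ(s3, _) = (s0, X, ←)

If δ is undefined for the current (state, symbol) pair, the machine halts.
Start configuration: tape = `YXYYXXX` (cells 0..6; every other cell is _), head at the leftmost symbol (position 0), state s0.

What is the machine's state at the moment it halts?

s0 | [Y]XYYXXX   read Y → write _, move →, go to s0
s0 | _[X]YYXXX   read X → write Y, move →, go to s2
s2 | _Y[Y]YXXX   read Y → write Y, move →, go to s3
s3 | _YY[Y]XXX   read Y → write _, move ←, go to s2
s2 | _Y[Y]_XXX   read Y → write Y, move →, go to s3
s3 | _YY[_]XXX   read _ → write X, move ←, go to s0
s0 | _Y[Y]XXXX   read Y → write _, move →, go to s0
s0 | _Y_[X]XXX   read X → write Y, move →, go to s2
s2 | _Y_Y[X]XX
No transition is defined for (s2, X); M halts in state s2.

s2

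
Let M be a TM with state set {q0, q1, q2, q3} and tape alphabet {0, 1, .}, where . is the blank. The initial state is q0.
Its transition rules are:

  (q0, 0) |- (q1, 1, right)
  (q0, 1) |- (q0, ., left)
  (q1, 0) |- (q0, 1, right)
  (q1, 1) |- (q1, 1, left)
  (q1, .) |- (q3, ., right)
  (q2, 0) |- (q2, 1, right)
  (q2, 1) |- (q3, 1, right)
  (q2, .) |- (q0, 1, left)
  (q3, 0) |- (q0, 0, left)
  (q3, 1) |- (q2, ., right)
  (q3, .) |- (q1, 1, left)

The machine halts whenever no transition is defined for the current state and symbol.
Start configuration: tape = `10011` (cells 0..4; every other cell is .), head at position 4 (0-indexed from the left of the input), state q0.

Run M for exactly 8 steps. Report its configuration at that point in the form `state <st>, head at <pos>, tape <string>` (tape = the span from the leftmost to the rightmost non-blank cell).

state=q0 head=4 tape=1001[1].   (q0,1)→(q0,.,left)
state=q0 head=3 tape=100[1]..   (q0,1)→(q0,.,left)
state=q0 head=2 tape=10[0]...   (q0,0)→(q1,1,right)
state=q1 head=3 tape=101[.]..   (q1,.)→(q3,.,right)
state=q3 head=4 tape=101.[.].   (q3,.)→(q1,1,left)
state=q1 head=3 tape=101[.]1.   (q1,.)→(q3,.,right)
state=q3 head=4 tape=101.[1].   (q3,1)→(q2,.,right)
state=q2 head=5 tape=101..[.]   (q2,.)→(q0,1,left)
state=q0 head=4 tape=101.[.]1
After 8 steps: state q0, head at 4, tape 101..1.

state q0, head at 4, tape 101..1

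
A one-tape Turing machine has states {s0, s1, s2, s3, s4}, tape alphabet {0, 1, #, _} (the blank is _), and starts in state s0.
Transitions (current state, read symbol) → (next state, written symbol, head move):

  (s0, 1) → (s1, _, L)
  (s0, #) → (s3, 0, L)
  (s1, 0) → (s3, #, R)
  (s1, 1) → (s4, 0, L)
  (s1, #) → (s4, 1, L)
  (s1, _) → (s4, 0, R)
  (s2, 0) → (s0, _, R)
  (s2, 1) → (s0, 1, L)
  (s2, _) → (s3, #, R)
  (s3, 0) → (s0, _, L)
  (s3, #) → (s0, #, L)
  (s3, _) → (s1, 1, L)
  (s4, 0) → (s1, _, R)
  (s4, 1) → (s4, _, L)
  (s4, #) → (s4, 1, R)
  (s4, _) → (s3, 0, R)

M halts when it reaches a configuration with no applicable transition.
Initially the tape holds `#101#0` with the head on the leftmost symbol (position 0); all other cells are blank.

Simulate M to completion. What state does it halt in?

s0

s0 | __[#]101#0   read # → write 0, move L, go to s3
s3 | _[_]0101#0   read _ → write 1, move L, go to s1
s1 | [_]10101#0   read _ → write 0, move R, go to s4
s4 | 0[1]0101#0   read 1 → write _, move L, go to s4
s4 | [0]_0101#0   read 0 → write _, move R, go to s1
s1 | _[_]0101#0   read _ → write 0, move R, go to s4
s4 | _0[0]101#0   read 0 → write _, move R, go to s1
s1 | _0_[1]01#0   read 1 → write 0, move L, go to s4
s4 | _0[_]001#0   read _ → write 0, move R, go to s3
s3 | _00[0]01#0   read 0 → write _, move L, go to s0
s0 | _0[0]_01#0
No transition is defined for (s0, 0); M halts in state s0.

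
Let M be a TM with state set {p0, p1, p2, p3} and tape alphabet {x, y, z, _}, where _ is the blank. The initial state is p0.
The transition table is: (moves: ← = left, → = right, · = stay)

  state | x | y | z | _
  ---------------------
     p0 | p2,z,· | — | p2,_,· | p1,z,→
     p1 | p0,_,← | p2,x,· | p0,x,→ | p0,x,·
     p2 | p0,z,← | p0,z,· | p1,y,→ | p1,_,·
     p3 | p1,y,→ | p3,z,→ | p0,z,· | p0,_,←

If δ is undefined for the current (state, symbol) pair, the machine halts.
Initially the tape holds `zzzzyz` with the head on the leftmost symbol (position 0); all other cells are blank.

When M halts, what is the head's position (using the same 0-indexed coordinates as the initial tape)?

4

state=p0 head=0 tape=[z]zzzyz   (p0,z)→(p2,_,·)
state=p2 head=0 tape=[_]zzzyz   (p2,_)→(p1,_,·)
state=p1 head=0 tape=[_]zzzyz   (p1,_)→(p0,x,·)
state=p0 head=0 tape=[x]zzzyz   (p0,x)→(p2,z,·)
state=p2 head=0 tape=[z]zzzyz   (p2,z)→(p1,y,→)
state=p1 head=1 tape=y[z]zzyz   (p1,z)→(p0,x,→)
state=p0 head=2 tape=yx[z]zyz   (p0,z)→(p2,_,·)
state=p2 head=2 tape=yx[_]zyz   (p2,_)→(p1,_,·)
state=p1 head=2 tape=yx[_]zyz   (p1,_)→(p0,x,·)
state=p0 head=2 tape=yx[x]zyz   (p0,x)→(p2,z,·)
state=p2 head=2 tape=yx[z]zyz   (p2,z)→(p1,y,→)
state=p1 head=3 tape=yxy[z]yz   (p1,z)→(p0,x,→)
state=p0 head=4 tape=yxyx[y]z
At halt the head is at cell 4.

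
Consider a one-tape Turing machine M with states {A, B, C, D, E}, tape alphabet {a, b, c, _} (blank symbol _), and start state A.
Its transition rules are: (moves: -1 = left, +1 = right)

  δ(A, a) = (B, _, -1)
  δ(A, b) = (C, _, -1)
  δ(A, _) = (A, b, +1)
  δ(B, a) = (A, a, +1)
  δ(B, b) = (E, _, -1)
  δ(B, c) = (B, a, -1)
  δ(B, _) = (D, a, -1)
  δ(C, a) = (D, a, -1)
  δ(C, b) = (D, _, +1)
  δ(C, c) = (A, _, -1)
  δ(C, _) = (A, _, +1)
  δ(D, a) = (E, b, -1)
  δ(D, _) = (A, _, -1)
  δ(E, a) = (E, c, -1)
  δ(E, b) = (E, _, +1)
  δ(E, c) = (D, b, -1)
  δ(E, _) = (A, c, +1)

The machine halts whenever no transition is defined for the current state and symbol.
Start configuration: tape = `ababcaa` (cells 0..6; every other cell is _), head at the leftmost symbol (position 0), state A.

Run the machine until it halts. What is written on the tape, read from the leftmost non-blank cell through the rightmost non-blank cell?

state=A head=0 tape=___[a]babcaa   (A,a)→(B,_,-1)
state=B head=-1 tape=__[_]_babcaa   (B,_)→(D,a,-1)
state=D head=-2 tape=_[_]a_babcaa   (D,_)→(A,_,-1)
state=A head=-3 tape=[_]_a_babcaa   (A,_)→(A,b,+1)
state=A head=-2 tape=b[_]a_babcaa   (A,_)→(A,b,+1)
state=A head=-1 tape=bb[a]_babcaa   (A,a)→(B,_,-1)
state=B head=-2 tape=b[b]__babcaa   (B,b)→(E,_,-1)
state=E head=-3 tape=[b]___babcaa   (E,b)→(E,_,+1)
state=E head=-2 tape=_[_]__babcaa   (E,_)→(A,c,+1)
state=A head=-1 tape=_c[_]_babcaa   (A,_)→(A,b,+1)
state=A head=0 tape=_cb[_]babcaa   (A,_)→(A,b,+1)
state=A head=1 tape=_cbb[b]abcaa   (A,b)→(C,_,-1)
state=C head=0 tape=_cb[b]_abcaa   (C,b)→(D,_,+1)
state=D head=1 tape=_cb_[_]abcaa   (D,_)→(A,_,-1)
state=A head=0 tape=_cb[_]_abcaa   (A,_)→(A,b,+1)
state=A head=1 tape=_cbb[_]abcaa   (A,_)→(A,b,+1)
state=A head=2 tape=_cbbb[a]bcaa   (A,a)→(B,_,-1)
state=B head=1 tape=_cbb[b]_bcaa   (B,b)→(E,_,-1)
state=E head=0 tape=_cb[b]__bcaa   (E,b)→(E,_,+1)
state=E head=1 tape=_cb_[_]_bcaa   (E,_)→(A,c,+1)
state=A head=2 tape=_cb_c[_]bcaa   (A,_)→(A,b,+1)
state=A head=3 tape=_cb_cb[b]caa   (A,b)→(C,_,-1)
state=C head=2 tape=_cb_c[b]_caa   (C,b)→(D,_,+1)
state=D head=3 tape=_cb_c_[_]caa   (D,_)→(A,_,-1)
state=A head=2 tape=_cb_c[_]_caa   (A,_)→(A,b,+1)
state=A head=3 tape=_cb_cb[_]caa   (A,_)→(A,b,+1)
state=A head=4 tape=_cb_cbb[c]aa
The non-blank tape span at halt is cb_cbbcaa.

cb_cbbcaa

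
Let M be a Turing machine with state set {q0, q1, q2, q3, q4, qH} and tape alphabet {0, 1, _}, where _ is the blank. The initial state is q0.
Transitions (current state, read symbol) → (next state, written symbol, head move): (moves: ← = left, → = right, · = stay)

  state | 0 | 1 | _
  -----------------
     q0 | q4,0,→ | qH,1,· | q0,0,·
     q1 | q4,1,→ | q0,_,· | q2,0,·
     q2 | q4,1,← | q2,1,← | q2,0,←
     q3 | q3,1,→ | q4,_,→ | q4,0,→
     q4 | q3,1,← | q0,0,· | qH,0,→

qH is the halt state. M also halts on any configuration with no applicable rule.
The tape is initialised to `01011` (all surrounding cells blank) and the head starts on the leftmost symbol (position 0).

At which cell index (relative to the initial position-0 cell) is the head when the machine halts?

6

q0 | [0]1011__   read 0 → write 0, move →, go to q4
q4 | 0[1]011__   read 1 → write 0, move ·, go to q0
q0 | 0[0]011__   read 0 → write 0, move →, go to q4
q4 | 00[0]11__   read 0 → write 1, move ←, go to q3
q3 | 0[0]111__   read 0 → write 1, move →, go to q3
q3 | 01[1]11__   read 1 → write _, move →, go to q4
q4 | 01_[1]1__   read 1 → write 0, move ·, go to q0
q0 | 01_[0]1__   read 0 → write 0, move →, go to q4
q4 | 01_0[1]__   read 1 → write 0, move ·, go to q0
q0 | 01_0[0]__   read 0 → write 0, move →, go to q4
q4 | 01_00[_]_   read _ → write 0, move →, go to qH
qH | 01_000[_]
At halt the head is at cell 6.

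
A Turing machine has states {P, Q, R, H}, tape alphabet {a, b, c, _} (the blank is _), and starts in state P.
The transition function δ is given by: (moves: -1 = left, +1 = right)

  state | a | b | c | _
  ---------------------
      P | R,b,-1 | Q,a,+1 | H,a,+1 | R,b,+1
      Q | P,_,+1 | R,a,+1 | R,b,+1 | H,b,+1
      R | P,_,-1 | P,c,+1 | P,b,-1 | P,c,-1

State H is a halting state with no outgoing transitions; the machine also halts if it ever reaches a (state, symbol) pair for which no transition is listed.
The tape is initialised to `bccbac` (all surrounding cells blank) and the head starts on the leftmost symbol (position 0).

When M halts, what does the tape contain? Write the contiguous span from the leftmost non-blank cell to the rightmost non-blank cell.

aacba_bb

P | __[b]ccbac   read b → write a, move +1, go to Q
Q | __a[c]cbac   read c → write b, move +1, go to R
R | __ab[c]bac   read c → write b, move -1, go to P
P | __a[b]bbac   read b → write a, move +1, go to Q
Q | __aa[b]bac   read b → write a, move +1, go to R
R | __aaa[b]ac   read b → write c, move +1, go to P
P | __aaac[a]c   read a → write b, move -1, go to R
R | __aaa[c]bc   read c → write b, move -1, go to P
P | __aa[a]bbc   read a → write b, move -1, go to R
R | __a[a]bbbc   read a → write _, move -1, go to P
P | __[a]_bbbc   read a → write b, move -1, go to R
R | _[_]b_bbbc   read _ → write c, move -1, go to P
P | [_]cb_bbbc   read _ → write b, move +1, go to R
R | b[c]b_bbbc   read c → write b, move -1, go to P
P | [b]bb_bbbc   read b → write a, move +1, go to Q
Q | a[b]b_bbbc   read b → write a, move +1, go to R
R | aa[b]_bbbc   read b → write c, move +1, go to P
P | aac[_]bbbc   read _ → write b, move +1, go to R
R | aacb[b]bbc   read b → write c, move +1, go to P
P | aacbc[b]bc   read b → write a, move +1, go to Q
Q | aacbca[b]c   read b → write a, move +1, go to R
R | aacbcaa[c]   read c → write b, move -1, go to P
P | aacbca[a]b   read a → write b, move -1, go to R
R | aacbc[a]bb   read a → write _, move -1, go to P
P | aacb[c]_bb   read c → write a, move +1, go to H
H | aacba[_]bb
The non-blank tape span at halt is aacba_bb.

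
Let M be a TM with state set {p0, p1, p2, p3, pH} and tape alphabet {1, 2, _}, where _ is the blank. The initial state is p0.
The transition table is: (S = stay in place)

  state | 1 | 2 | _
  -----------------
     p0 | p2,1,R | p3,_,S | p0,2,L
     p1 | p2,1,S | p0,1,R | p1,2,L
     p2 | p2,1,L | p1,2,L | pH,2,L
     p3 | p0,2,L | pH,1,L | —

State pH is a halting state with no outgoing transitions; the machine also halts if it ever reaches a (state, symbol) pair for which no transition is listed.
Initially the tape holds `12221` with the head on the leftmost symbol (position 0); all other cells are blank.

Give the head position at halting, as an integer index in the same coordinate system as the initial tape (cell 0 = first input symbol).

p0 | __[1]2221   read 1 → write 1, move R, go to p2
p2 | __1[2]221   read 2 → write 2, move L, go to p1
p1 | __[1]2221   read 1 → write 1, move S, go to p2
p2 | __[1]2221   read 1 → write 1, move L, go to p2
p2 | _[_]12221   read _ → write 2, move L, go to pH
pH | [_]212221
At halt the head is at cell -2.

-2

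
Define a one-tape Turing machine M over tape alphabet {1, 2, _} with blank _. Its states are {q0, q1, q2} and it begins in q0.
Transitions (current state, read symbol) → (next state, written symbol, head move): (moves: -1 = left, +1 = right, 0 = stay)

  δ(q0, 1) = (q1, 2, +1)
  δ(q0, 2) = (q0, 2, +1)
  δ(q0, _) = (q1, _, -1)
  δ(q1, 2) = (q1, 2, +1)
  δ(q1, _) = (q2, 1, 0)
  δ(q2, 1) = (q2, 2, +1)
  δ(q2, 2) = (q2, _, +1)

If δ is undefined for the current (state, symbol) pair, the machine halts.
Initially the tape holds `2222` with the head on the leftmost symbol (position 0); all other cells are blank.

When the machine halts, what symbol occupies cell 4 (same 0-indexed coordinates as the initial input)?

state=q0 head=0 tape=[2]222__   (q0,2)→(q0,2,+1)
state=q0 head=1 tape=2[2]22__   (q0,2)→(q0,2,+1)
state=q0 head=2 tape=22[2]2__   (q0,2)→(q0,2,+1)
state=q0 head=3 tape=222[2]__   (q0,2)→(q0,2,+1)
state=q0 head=4 tape=2222[_]_   (q0,_)→(q1,_,-1)
state=q1 head=3 tape=222[2]__   (q1,2)→(q1,2,+1)
state=q1 head=4 tape=2222[_]_   (q1,_)→(q2,1,0)
state=q2 head=4 tape=2222[1]_   (q2,1)→(q2,2,+1)
state=q2 head=5 tape=22222[_]
Cell 4 holds 2 when M halts.

2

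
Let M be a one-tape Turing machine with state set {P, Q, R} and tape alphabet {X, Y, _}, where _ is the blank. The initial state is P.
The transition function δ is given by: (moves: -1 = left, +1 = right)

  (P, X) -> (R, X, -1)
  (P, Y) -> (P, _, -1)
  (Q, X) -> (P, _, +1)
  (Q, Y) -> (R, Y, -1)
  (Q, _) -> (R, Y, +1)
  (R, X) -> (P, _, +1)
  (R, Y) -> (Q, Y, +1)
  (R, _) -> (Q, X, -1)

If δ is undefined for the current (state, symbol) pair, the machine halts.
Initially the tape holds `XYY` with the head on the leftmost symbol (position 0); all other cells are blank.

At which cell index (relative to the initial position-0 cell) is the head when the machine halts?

-3

state=P head=0 tape=____[X]YY   (P,X)→(R,X,-1)
state=R head=-1 tape=___[_]XYY   (R,_)→(Q,X,-1)
state=Q head=-2 tape=__[_]XXYY   (Q,_)→(R,Y,+1)
state=R head=-1 tape=__Y[X]XYY   (R,X)→(P,_,+1)
state=P head=0 tape=__Y_[X]YY   (P,X)→(R,X,-1)
state=R head=-1 tape=__Y[_]XYY   (R,_)→(Q,X,-1)
state=Q head=-2 tape=__[Y]XXYY   (Q,Y)→(R,Y,-1)
state=R head=-3 tape=_[_]YXXYY   (R,_)→(Q,X,-1)
state=Q head=-4 tape=[_]XYXXYY   (Q,_)→(R,Y,+1)
state=R head=-3 tape=Y[X]YXXYY   (R,X)→(P,_,+1)
state=P head=-2 tape=Y_[Y]XXYY   (P,Y)→(P,_,-1)
state=P head=-3 tape=Y[_]_XXYY
At halt the head is at cell -3.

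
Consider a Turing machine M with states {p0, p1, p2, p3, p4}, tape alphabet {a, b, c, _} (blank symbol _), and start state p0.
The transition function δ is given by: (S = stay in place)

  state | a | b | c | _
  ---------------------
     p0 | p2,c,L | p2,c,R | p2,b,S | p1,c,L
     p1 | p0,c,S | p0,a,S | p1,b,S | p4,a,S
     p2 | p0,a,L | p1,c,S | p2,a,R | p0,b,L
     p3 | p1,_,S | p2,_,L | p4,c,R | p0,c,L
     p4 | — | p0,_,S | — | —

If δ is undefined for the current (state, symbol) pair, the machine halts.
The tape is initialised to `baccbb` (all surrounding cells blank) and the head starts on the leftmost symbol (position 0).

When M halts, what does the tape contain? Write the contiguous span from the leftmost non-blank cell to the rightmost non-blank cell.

state=p0 head=0 tape=___[b]accbb   (p0,b)→(p2,c,R)
state=p2 head=1 tape=___c[a]ccbb   (p2,a)→(p0,a,L)
state=p0 head=0 tape=___[c]accbb   (p0,c)→(p2,b,S)
state=p2 head=0 tape=___[b]accbb   (p2,b)→(p1,c,S)
state=p1 head=0 tape=___[c]accbb   (p1,c)→(p1,b,S)
state=p1 head=0 tape=___[b]accbb   (p1,b)→(p0,a,S)
state=p0 head=0 tape=___[a]accbb   (p0,a)→(p2,c,L)
state=p2 head=-1 tape=__[_]caccbb   (p2,_)→(p0,b,L)
state=p0 head=-2 tape=_[_]bcaccbb   (p0,_)→(p1,c,L)
state=p1 head=-3 tape=[_]cbcaccbb   (p1,_)→(p4,a,S)
state=p4 head=-3 tape=[a]cbcaccbb
The non-blank tape span at halt is acbcaccbb.

acbcaccbb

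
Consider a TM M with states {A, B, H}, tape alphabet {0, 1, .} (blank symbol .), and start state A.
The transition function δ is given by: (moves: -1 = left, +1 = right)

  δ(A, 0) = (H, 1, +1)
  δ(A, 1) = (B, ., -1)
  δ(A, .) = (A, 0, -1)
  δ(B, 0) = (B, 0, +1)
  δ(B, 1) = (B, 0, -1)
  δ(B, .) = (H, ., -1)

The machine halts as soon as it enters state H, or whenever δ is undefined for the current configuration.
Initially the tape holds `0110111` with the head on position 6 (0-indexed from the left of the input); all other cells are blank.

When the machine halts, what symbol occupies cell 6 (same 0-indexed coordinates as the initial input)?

A | 011011[1]   read 1 → write ., move -1, go to B
B | 01101[1].   read 1 → write 0, move -1, go to B
B | 0110[1]0.   read 1 → write 0, move -1, go to B
B | 011[0]00.   read 0 → write 0, move +1, go to B
B | 0110[0]0.   read 0 → write 0, move +1, go to B
B | 01100[0].   read 0 → write 0, move +1, go to B
B | 011000[.]   read . → write ., move -1, go to H
H | 01100[0].
Cell 6 holds . when M halts.

.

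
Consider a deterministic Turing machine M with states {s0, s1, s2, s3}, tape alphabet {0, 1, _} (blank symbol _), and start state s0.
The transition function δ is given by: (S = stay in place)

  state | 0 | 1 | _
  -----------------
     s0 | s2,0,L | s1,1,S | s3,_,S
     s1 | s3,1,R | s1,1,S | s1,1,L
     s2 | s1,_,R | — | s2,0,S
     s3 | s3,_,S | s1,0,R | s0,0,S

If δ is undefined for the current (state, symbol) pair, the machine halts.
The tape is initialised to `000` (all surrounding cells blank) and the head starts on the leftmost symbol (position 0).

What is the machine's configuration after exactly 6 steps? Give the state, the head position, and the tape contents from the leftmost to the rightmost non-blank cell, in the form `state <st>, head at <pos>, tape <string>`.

state=s0 head=0 tape=_[0]00   (s0,0)→(s2,0,L)
state=s2 head=-1 tape=[_]000   (s2,_)→(s2,0,S)
state=s2 head=-1 tape=[0]000   (s2,0)→(s1,_,R)
state=s1 head=0 tape=_[0]00   (s1,0)→(s3,1,R)
state=s3 head=1 tape=_1[0]0   (s3,0)→(s3,_,S)
state=s3 head=1 tape=_1[_]0   (s3,_)→(s0,0,S)
state=s0 head=1 tape=_1[0]0
After 6 steps: state s0, head at 1, tape 100.

state s0, head at 1, tape 100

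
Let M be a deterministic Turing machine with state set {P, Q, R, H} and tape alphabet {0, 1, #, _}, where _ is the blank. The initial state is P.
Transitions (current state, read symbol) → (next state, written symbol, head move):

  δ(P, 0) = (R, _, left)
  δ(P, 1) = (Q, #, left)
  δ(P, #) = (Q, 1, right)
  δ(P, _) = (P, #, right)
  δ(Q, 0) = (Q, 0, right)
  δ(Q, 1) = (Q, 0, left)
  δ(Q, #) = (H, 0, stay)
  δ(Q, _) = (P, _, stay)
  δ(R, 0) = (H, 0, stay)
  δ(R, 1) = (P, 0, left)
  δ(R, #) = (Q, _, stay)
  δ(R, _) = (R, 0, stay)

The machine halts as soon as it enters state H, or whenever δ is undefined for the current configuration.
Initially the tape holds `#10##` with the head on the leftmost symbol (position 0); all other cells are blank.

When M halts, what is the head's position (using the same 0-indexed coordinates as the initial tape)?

state=P head=0 tape=_[#]10##   (P,#)→(Q,1,right)
state=Q head=1 tape=_1[1]0##   (Q,1)→(Q,0,left)
state=Q head=0 tape=_[1]00##   (Q,1)→(Q,0,left)
state=Q head=-1 tape=[_]000##   (Q,_)→(P,_,stay)
state=P head=-1 tape=[_]000##   (P,_)→(P,#,right)
state=P head=0 tape=#[0]00##   (P,0)→(R,_,left)
state=R head=-1 tape=[#]_00##   (R,#)→(Q,_,stay)
state=Q head=-1 tape=[_]_00##   (Q,_)→(P,_,stay)
state=P head=-1 tape=[_]_00##   (P,_)→(P,#,right)
state=P head=0 tape=#[_]00##   (P,_)→(P,#,right)
state=P head=1 tape=##[0]0##   (P,0)→(R,_,left)
state=R head=0 tape=#[#]_0##   (R,#)→(Q,_,stay)
state=Q head=0 tape=#[_]_0##   (Q,_)→(P,_,stay)
state=P head=0 tape=#[_]_0##   (P,_)→(P,#,right)
state=P head=1 tape=##[_]0##   (P,_)→(P,#,right)
state=P head=2 tape=###[0]##   (P,0)→(R,_,left)
state=R head=1 tape=##[#]_##   (R,#)→(Q,_,stay)
state=Q head=1 tape=##[_]_##   (Q,_)→(P,_,stay)
state=P head=1 tape=##[_]_##   (P,_)→(P,#,right)
state=P head=2 tape=###[_]##   (P,_)→(P,#,right)
state=P head=3 tape=####[#]#   (P,#)→(Q,1,right)
state=Q head=4 tape=####1[#]   (Q,#)→(H,0,stay)
state=H head=4 tape=####1[0]
At halt the head is at cell 4.

4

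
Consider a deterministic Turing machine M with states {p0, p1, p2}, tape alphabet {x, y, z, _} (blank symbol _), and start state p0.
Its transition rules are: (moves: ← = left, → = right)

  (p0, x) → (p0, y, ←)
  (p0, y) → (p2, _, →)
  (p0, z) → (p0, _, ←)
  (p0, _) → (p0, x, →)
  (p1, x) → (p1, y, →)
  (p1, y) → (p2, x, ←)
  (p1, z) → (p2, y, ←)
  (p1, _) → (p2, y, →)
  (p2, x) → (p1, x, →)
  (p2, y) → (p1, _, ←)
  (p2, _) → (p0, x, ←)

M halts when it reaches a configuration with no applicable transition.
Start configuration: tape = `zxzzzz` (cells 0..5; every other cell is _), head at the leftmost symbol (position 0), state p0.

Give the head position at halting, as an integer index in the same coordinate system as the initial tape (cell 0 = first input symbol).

3

state=p0 head=0 tape=__[z]xzzzz   (p0,z)→(p0,_,←)
state=p0 head=-1 tape=_[_]_xzzzz   (p0,_)→(p0,x,→)
state=p0 head=0 tape=_x[_]xzzzz   (p0,_)→(p0,x,→)
state=p0 head=1 tape=_xx[x]zzzz   (p0,x)→(p0,y,←)
state=p0 head=0 tape=_x[x]yzzzz   (p0,x)→(p0,y,←)
state=p0 head=-1 tape=_[x]yyzzzz   (p0,x)→(p0,y,←)
state=p0 head=-2 tape=[_]yyyzzzz   (p0,_)→(p0,x,→)
state=p0 head=-1 tape=x[y]yyzzzz   (p0,y)→(p2,_,→)
state=p2 head=0 tape=x_[y]yzzzz   (p2,y)→(p1,_,←)
state=p1 head=-1 tape=x[_]_yzzzz   (p1,_)→(p2,y,→)
state=p2 head=0 tape=xy[_]yzzzz   (p2,_)→(p0,x,←)
state=p0 head=-1 tape=x[y]xyzzzz   (p0,y)→(p2,_,→)
state=p2 head=0 tape=x_[x]yzzzz   (p2,x)→(p1,x,→)
state=p1 head=1 tape=x_x[y]zzzz   (p1,y)→(p2,x,←)
state=p2 head=0 tape=x_[x]xzzzz   (p2,x)→(p1,x,→)
state=p1 head=1 tape=x_x[x]zzzz   (p1,x)→(p1,y,→)
state=p1 head=2 tape=x_xy[z]zzz   (p1,z)→(p2,y,←)
state=p2 head=1 tape=x_x[y]yzzz   (p2,y)→(p1,_,←)
state=p1 head=0 tape=x_[x]_yzzz   (p1,x)→(p1,y,→)
state=p1 head=1 tape=x_y[_]yzzz   (p1,_)→(p2,y,→)
state=p2 head=2 tape=x_yy[y]zzz   (p2,y)→(p1,_,←)
state=p1 head=1 tape=x_y[y]_zzz   (p1,y)→(p2,x,←)
state=p2 head=0 tape=x_[y]x_zzz   (p2,y)→(p1,_,←)
state=p1 head=-1 tape=x[_]_x_zzz   (p1,_)→(p2,y,→)
state=p2 head=0 tape=xy[_]x_zzz   (p2,_)→(p0,x,←)
state=p0 head=-1 tape=x[y]xx_zzz   (p0,y)→(p2,_,→)
state=p2 head=0 tape=x_[x]x_zzz   (p2,x)→(p1,x,→)
state=p1 head=1 tape=x_x[x]_zzz   (p1,x)→(p1,y,→)
state=p1 head=2 tape=x_xy[_]zzz   (p1,_)→(p2,y,→)
state=p2 head=3 tape=x_xyy[z]zz
At halt the head is at cell 3.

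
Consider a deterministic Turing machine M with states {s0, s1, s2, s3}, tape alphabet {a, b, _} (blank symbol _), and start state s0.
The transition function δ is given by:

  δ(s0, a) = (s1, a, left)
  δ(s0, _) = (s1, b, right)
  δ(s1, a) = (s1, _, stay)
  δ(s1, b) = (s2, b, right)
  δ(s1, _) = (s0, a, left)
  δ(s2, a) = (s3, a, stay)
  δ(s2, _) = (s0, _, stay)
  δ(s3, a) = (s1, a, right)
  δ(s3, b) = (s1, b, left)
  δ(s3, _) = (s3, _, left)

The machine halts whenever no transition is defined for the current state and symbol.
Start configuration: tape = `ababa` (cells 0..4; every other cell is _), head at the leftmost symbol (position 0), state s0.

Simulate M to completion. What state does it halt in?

s0

state=s0 head=0 tape=__[a]baba   (s0,a)→(s1,a,left)
state=s1 head=-1 tape=_[_]ababa   (s1,_)→(s0,a,left)
state=s0 head=-2 tape=[_]aababa   (s0,_)→(s1,b,right)
state=s1 head=-1 tape=b[a]ababa   (s1,a)→(s1,_,stay)
state=s1 head=-1 tape=b[_]ababa   (s1,_)→(s0,a,left)
state=s0 head=-2 tape=[b]aababa
No transition is defined for (s0, b); M halts in state s0.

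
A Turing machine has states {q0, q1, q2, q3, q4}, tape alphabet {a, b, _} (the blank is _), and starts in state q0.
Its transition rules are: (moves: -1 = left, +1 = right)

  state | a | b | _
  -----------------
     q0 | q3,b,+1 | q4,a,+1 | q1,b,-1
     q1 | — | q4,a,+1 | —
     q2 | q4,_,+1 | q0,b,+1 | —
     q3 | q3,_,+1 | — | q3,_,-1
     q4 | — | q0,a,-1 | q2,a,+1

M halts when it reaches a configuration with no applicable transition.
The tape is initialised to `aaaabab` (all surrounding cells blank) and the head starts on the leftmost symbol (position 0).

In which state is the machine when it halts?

q0 | [a]aaabab   read a → write b, move +1, go to q3
q3 | b[a]aabab   read a → write _, move +1, go to q3
q3 | b_[a]abab   read a → write _, move +1, go to q3
q3 | b__[a]bab   read a → write _, move +1, go to q3
q3 | b___[b]ab
No transition is defined for (q3, b); M halts in state q3.

q3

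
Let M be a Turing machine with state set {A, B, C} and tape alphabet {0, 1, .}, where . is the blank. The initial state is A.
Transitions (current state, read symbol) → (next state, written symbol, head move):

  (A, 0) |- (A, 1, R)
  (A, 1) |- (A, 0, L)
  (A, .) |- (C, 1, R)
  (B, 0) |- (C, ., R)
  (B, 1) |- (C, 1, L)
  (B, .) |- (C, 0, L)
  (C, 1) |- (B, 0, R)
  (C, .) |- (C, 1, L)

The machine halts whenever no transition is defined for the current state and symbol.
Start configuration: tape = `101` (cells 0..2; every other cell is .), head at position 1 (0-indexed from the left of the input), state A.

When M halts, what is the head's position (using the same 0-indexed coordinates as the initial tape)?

A | .1[0]1   read 0 → write 1, move R, go to A
A | .11[1]   read 1 → write 0, move L, go to A
A | .1[1]0   read 1 → write 0, move L, go to A
A | .[1]00   read 1 → write 0, move L, go to A
A | [.]000   read . → write 1, move R, go to C
C | 1[0]00
At halt the head is at cell 0.

0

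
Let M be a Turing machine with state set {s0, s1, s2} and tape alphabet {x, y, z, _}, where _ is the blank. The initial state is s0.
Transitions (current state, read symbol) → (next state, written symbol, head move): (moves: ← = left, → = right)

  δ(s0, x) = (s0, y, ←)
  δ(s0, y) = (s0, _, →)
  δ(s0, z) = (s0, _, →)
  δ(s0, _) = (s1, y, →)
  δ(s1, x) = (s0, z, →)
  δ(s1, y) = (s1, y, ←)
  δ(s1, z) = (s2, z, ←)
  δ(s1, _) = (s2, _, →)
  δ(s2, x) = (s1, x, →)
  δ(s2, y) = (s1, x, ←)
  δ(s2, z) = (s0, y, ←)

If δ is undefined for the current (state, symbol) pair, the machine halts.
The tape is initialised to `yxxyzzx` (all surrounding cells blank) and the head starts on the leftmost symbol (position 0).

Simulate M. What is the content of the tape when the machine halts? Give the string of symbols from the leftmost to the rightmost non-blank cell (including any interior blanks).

state=s0 head=0 tape=_[y]xxyzzx   (s0,y)→(s0,_,→)
state=s0 head=1 tape=__[x]xyzzx   (s0,x)→(s0,y,←)
state=s0 head=0 tape=_[_]yxyzzx   (s0,_)→(s1,y,→)
state=s1 head=1 tape=_y[y]xyzzx   (s1,y)→(s1,y,←)
state=s1 head=0 tape=_[y]yxyzzx   (s1,y)→(s1,y,←)
state=s1 head=-1 tape=[_]yyxyzzx   (s1,_)→(s2,_,→)
state=s2 head=0 tape=_[y]yxyzzx   (s2,y)→(s1,x,←)
state=s1 head=-1 tape=[_]xyxyzzx   (s1,_)→(s2,_,→)
state=s2 head=0 tape=_[x]yxyzzx   (s2,x)→(s1,x,→)
state=s1 head=1 tape=_x[y]xyzzx   (s1,y)→(s1,y,←)
state=s1 head=0 tape=_[x]yxyzzx   (s1,x)→(s0,z,→)
state=s0 head=1 tape=_z[y]xyzzx   (s0,y)→(s0,_,→)
state=s0 head=2 tape=_z_[x]yzzx   (s0,x)→(s0,y,←)
state=s0 head=1 tape=_z[_]yyzzx   (s0,_)→(s1,y,→)
state=s1 head=2 tape=_zy[y]yzzx   (s1,y)→(s1,y,←)
state=s1 head=1 tape=_z[y]yyzzx   (s1,y)→(s1,y,←)
state=s1 head=0 tape=_[z]yyyzzx   (s1,z)→(s2,z,←)
state=s2 head=-1 tape=[_]zyyyzzx
The non-blank tape span at halt is zyyyzzx.

zyyyzzx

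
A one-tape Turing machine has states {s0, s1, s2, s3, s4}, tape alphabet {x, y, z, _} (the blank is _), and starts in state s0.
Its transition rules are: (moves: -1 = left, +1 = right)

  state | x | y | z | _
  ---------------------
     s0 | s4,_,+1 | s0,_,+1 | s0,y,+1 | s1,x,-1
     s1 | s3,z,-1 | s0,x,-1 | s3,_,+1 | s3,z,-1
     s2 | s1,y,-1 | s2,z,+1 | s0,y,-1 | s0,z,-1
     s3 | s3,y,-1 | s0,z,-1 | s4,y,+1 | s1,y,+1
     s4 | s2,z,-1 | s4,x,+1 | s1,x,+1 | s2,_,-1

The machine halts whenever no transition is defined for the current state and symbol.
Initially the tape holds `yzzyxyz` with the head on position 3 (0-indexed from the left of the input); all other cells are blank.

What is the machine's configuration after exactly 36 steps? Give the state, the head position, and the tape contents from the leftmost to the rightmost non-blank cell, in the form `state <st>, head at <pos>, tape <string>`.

state s0, head at 7, tape yzz____yxyz

state=s0 head=3 tape=yzz[y]xyz____   (s0,y)→(s0,_,+1)
state=s0 head=4 tape=yzz_[x]yz____   (s0,x)→(s4,_,+1)
state=s4 head=5 tape=yzz__[y]z____   (s4,y)→(s4,x,+1)
state=s4 head=6 tape=yzz__x[z]____   (s4,z)→(s1,x,+1)
state=s1 head=7 tape=yzz__xx[_]___   (s1,_)→(s3,z,-1)
state=s3 head=6 tape=yzz__x[x]z___   (s3,x)→(s3,y,-1)
state=s3 head=5 tape=yzz__[x]yz___   (s3,x)→(s3,y,-1)
state=s3 head=4 tape=yzz_[_]yyz___   (s3,_)→(s1,y,+1)
state=s1 head=5 tape=yzz_y[y]yz___   (s1,y)→(s0,x,-1)
state=s0 head=4 tape=yzz_[y]xyz___   (s0,y)→(s0,_,+1)
state=s0 head=5 tape=yzz__[x]yz___   (s0,x)→(s4,_,+1)
state=s4 head=6 tape=yzz___[y]z___   (s4,y)→(s4,x,+1)
state=s4 head=7 tape=yzz___x[z]___   (s4,z)→(s1,x,+1)
state=s1 head=8 tape=yzz___xx[_]__   (s1,_)→(s3,z,-1)
state=s3 head=7 tape=yzz___x[x]z__   (s3,x)→(s3,y,-1)
state=s3 head=6 tape=yzz___[x]yz__   (s3,x)→(s3,y,-1)
state=s3 head=5 tape=yzz__[_]yyz__   (s3,_)→(s1,y,+1)
state=s1 head=6 tape=yzz__y[y]yz__   (s1,y)→(s0,x,-1)
state=s0 head=5 tape=yzz__[y]xyz__   (s0,y)→(s0,_,+1)
state=s0 head=6 tape=yzz___[x]yz__   (s0,x)→(s4,_,+1)
state=s4 head=7 tape=yzz____[y]z__   (s4,y)→(s4,x,+1)
state=s4 head=8 tape=yzz____x[z]__   (s4,z)→(s1,x,+1)
state=s1 head=9 tape=yzz____xx[_]_   (s1,_)→(s3,z,-1)
state=s3 head=8 tape=yzz____x[x]z_   (s3,x)→(s3,y,-1)
state=s3 head=7 tape=yzz____[x]yz_   (s3,x)→(s3,y,-1)
state=s3 head=6 tape=yzz___[_]yyz_   (s3,_)→(s1,y,+1)
state=s1 head=7 tape=yzz___y[y]yz_   (s1,y)→(s0,x,-1)
state=s0 head=6 tape=yzz___[y]xyz_   (s0,y)→(s0,_,+1)
state=s0 head=7 tape=yzz____[x]yz_   (s0,x)→(s4,_,+1)
state=s4 head=8 tape=yzz_____[y]z_   (s4,y)→(s4,x,+1)
state=s4 head=9 tape=yzz_____x[z]_   (s4,z)→(s1,x,+1)
state=s1 head=10 tape=yzz_____xx[_]   (s1,_)→(s3,z,-1)
state=s3 head=9 tape=yzz_____x[x]z   (s3,x)→(s3,y,-1)
state=s3 head=8 tape=yzz_____[x]yz   (s3,x)→(s3,y,-1)
state=s3 head=7 tape=yzz____[_]yyz   (s3,_)→(s1,y,+1)
state=s1 head=8 tape=yzz____y[y]yz   (s1,y)→(s0,x,-1)
state=s0 head=7 tape=yzz____[y]xyz
After 36 steps: state s0, head at 7, tape yzz____yxyz.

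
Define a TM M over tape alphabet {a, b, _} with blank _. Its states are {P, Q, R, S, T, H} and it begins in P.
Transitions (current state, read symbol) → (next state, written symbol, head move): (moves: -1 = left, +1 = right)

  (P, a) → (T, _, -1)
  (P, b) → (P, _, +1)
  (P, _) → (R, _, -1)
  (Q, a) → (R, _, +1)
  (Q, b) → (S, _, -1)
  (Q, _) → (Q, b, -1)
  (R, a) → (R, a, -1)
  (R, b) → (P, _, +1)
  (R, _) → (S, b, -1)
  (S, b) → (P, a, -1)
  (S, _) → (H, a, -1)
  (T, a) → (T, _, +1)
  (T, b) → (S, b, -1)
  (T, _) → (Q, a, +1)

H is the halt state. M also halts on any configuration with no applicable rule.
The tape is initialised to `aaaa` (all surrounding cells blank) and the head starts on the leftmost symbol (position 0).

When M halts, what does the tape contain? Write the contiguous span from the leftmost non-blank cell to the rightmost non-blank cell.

ab

state=P head=0 tape=_[a]aaa_   (P,a)→(T,_,-1)
state=T head=-1 tape=[_]_aaa_   (T,_)→(Q,a,+1)
state=Q head=0 tape=a[_]aaa_   (Q,_)→(Q,b,-1)
state=Q head=-1 tape=[a]baaa_   (Q,a)→(R,_,+1)
state=R head=0 tape=_[b]aaa_   (R,b)→(P,_,+1)
state=P head=1 tape=__[a]aa_   (P,a)→(T,_,-1)
state=T head=0 tape=_[_]_aa_   (T,_)→(Q,a,+1)
state=Q head=1 tape=_a[_]aa_   (Q,_)→(Q,b,-1)
state=Q head=0 tape=_[a]baa_   (Q,a)→(R,_,+1)
state=R head=1 tape=__[b]aa_   (R,b)→(P,_,+1)
state=P head=2 tape=___[a]a_   (P,a)→(T,_,-1)
state=T head=1 tape=__[_]_a_   (T,_)→(Q,a,+1)
state=Q head=2 tape=__a[_]a_   (Q,_)→(Q,b,-1)
state=Q head=1 tape=__[a]ba_   (Q,a)→(R,_,+1)
state=R head=2 tape=___[b]a_   (R,b)→(P,_,+1)
state=P head=3 tape=____[a]_   (P,a)→(T,_,-1)
state=T head=2 tape=___[_]__   (T,_)→(Q,a,+1)
state=Q head=3 tape=___a[_]_   (Q,_)→(Q,b,-1)
state=Q head=2 tape=___[a]b_   (Q,a)→(R,_,+1)
state=R head=3 tape=____[b]_   (R,b)→(P,_,+1)
state=P head=4 tape=_____[_]   (P,_)→(R,_,-1)
state=R head=3 tape=____[_]_   (R,_)→(S,b,-1)
state=S head=2 tape=___[_]b_   (S,_)→(H,a,-1)
state=H head=1 tape=__[_]ab_
The non-blank tape span at halt is ab.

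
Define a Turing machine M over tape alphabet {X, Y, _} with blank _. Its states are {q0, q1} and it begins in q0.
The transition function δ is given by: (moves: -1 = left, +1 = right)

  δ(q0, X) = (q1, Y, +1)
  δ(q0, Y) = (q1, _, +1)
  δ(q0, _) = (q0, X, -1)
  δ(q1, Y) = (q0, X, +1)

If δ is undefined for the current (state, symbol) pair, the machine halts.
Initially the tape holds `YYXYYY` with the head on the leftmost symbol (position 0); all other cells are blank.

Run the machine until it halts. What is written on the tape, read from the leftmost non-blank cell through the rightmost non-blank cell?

state=q0 head=0 tape=[Y]YXYYY_   (q0,Y)→(q1,_,+1)
state=q1 head=1 tape=_[Y]XYYY_   (q1,Y)→(q0,X,+1)
state=q0 head=2 tape=_X[X]YYY_   (q0,X)→(q1,Y,+1)
state=q1 head=3 tape=_XY[Y]YY_   (q1,Y)→(q0,X,+1)
state=q0 head=4 tape=_XYX[Y]Y_   (q0,Y)→(q1,_,+1)
state=q1 head=5 tape=_XYX_[Y]_   (q1,Y)→(q0,X,+1)
state=q0 head=6 tape=_XYX_X[_]   (q0,_)→(q0,X,-1)
state=q0 head=5 tape=_XYX_[X]X   (q0,X)→(q1,Y,+1)
state=q1 head=6 tape=_XYX_Y[X]
The non-blank tape span at halt is XYX_YX.

XYX_YX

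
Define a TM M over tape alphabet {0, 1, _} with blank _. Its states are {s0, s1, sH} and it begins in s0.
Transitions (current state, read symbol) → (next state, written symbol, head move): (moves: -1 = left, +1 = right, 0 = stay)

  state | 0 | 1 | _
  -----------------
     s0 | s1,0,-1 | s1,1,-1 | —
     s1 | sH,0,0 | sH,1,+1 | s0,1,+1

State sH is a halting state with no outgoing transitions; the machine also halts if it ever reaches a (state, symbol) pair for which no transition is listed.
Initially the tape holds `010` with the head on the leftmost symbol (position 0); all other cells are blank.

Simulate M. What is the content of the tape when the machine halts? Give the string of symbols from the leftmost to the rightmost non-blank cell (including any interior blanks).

1010

s0 | _[0]10   read 0 → write 0, move -1, go to s1
s1 | [_]010   read _ → write 1, move +1, go to s0
s0 | 1[0]10   read 0 → write 0, move -1, go to s1
s1 | [1]010   read 1 → write 1, move +1, go to sH
sH | 1[0]10
The non-blank tape span at halt is 1010.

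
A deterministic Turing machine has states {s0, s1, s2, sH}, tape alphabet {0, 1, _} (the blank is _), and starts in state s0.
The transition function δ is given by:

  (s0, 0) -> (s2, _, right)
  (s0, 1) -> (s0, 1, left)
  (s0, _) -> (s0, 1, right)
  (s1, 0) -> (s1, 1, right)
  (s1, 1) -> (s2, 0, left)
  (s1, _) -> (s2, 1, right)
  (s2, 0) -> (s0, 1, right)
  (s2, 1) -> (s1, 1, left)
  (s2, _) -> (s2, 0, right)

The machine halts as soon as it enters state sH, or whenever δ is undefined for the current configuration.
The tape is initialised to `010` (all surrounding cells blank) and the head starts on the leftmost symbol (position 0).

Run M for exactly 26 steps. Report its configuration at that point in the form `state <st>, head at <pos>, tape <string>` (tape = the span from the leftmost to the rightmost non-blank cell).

state s0, head at -2, tape 011110

s0 | ___[0]10   read 0 → write _, move right, go to s2
s2 | ____[1]0   read 1 → write 1, move left, go to s1
s1 | ___[_]10   read _ → write 1, move right, go to s2
s2 | ___1[1]0   read 1 → write 1, move left, go to s1
s1 | ___[1]10   read 1 → write 0, move left, go to s2
s2 | __[_]010   read _ → write 0, move right, go to s2
s2 | __0[0]10   read 0 → write 1, move right, go to s0
s0 | __01[1]0   read 1 → write 1, move left, go to s0
s0 | __0[1]10   read 1 → write 1, move left, go to s0
s0 | __[0]110   read 0 → write _, move right, go to s2
s2 | ___[1]10   read 1 → write 1, move left, go to s1
s1 | __[_]110   read _ → write 1, move right, go to s2
s2 | __1[1]10   read 1 → write 1, move left, go to s1
s1 | __[1]110   read 1 → write 0, move left, go to s2
s2 | _[_]0110   read _ → write 0, move right, go to s2
s2 | _0[0]110   read 0 → write 1, move right, go to s0
s0 | _01[1]10   read 1 → write 1, move left, go to s0
s0 | _0[1]110   read 1 → write 1, move left, go to s0
s0 | _[0]1110   read 0 → write _, move right, go to s2
s2 | __[1]110   read 1 → write 1, move left, go to s1
s1 | _[_]1110   read _ → write 1, move right, go to s2
s2 | _1[1]110   read 1 → write 1, move left, go to s1
s1 | _[1]1110   read 1 → write 0, move left, go to s2
s2 | [_]01110   read _ → write 0, move right, go to s2
s2 | 0[0]1110   read 0 → write 1, move right, go to s0
s0 | 01[1]110   read 1 → write 1, move left, go to s0
s0 | 0[1]1110
After 26 steps: state s0, head at -2, tape 011110.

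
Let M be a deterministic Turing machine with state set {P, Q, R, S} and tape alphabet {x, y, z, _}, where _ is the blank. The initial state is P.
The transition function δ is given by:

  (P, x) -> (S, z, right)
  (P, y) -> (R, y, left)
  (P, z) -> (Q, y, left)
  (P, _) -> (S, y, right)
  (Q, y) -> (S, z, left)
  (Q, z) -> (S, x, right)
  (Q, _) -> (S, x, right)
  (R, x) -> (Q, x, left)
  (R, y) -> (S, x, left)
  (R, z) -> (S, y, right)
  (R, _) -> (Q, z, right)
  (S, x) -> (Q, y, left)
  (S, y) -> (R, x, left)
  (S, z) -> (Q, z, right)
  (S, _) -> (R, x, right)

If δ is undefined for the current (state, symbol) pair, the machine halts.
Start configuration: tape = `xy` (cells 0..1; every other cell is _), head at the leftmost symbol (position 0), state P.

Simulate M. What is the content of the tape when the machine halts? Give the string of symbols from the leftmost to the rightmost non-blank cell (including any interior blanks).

state=P head=0 tape=___[x]y   (P,x)→(S,z,right)
state=S head=1 tape=___z[y]   (S,y)→(R,x,left)
state=R head=0 tape=___[z]x   (R,z)→(S,y,right)
state=S head=1 tape=___y[x]   (S,x)→(Q,y,left)
state=Q head=0 tape=___[y]y   (Q,y)→(S,z,left)
state=S head=-1 tape=__[_]zy   (S,_)→(R,x,right)
state=R head=0 tape=__x[z]y   (R,z)→(S,y,right)
state=S head=1 tape=__xy[y]   (S,y)→(R,x,left)
state=R head=0 tape=__x[y]x   (R,y)→(S,x,left)
state=S head=-1 tape=__[x]xx   (S,x)→(Q,y,left)
state=Q head=-2 tape=_[_]yxx   (Q,_)→(S,x,right)
state=S head=-1 tape=_x[y]xx   (S,y)→(R,x,left)
state=R head=-2 tape=_[x]xxx   (R,x)→(Q,x,left)
state=Q head=-3 tape=[_]xxxx   (Q,_)→(S,x,right)
state=S head=-2 tape=x[x]xxx   (S,x)→(Q,y,left)
state=Q head=-3 tape=[x]yxxx
The non-blank tape span at halt is xyxxx.

xyxxx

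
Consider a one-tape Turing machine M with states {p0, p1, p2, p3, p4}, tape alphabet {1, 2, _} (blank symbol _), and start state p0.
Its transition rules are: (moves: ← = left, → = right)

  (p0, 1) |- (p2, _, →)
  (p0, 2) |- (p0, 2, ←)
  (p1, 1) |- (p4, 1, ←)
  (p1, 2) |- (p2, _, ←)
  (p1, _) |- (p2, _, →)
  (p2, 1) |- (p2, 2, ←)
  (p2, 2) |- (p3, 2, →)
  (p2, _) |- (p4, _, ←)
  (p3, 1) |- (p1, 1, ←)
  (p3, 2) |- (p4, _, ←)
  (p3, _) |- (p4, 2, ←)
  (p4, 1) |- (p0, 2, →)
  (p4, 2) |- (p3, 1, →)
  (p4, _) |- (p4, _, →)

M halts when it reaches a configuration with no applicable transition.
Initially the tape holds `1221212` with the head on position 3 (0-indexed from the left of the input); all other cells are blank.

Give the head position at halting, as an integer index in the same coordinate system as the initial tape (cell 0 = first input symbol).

state=p0 head=3 tape=122[1]212   (p0,1)→(p2,_,→)
state=p2 head=4 tape=122_[2]12   (p2,2)→(p3,2,→)
state=p3 head=5 tape=122_2[1]2   (p3,1)→(p1,1,←)
state=p1 head=4 tape=122_[2]12   (p1,2)→(p2,_,←)
state=p2 head=3 tape=122[_]_12   (p2,_)→(p4,_,←)
state=p4 head=2 tape=12[2]__12   (p4,2)→(p3,1,→)
state=p3 head=3 tape=121[_]_12   (p3,_)→(p4,2,←)
state=p4 head=2 tape=12[1]2_12   (p4,1)→(p0,2,→)
state=p0 head=3 tape=122[2]_12   (p0,2)→(p0,2,←)
state=p0 head=2 tape=12[2]2_12   (p0,2)→(p0,2,←)
state=p0 head=1 tape=1[2]22_12   (p0,2)→(p0,2,←)
state=p0 head=0 tape=[1]222_12   (p0,1)→(p2,_,→)
state=p2 head=1 tape=_[2]22_12   (p2,2)→(p3,2,→)
state=p3 head=2 tape=_2[2]2_12   (p3,2)→(p4,_,←)
state=p4 head=1 tape=_[2]_2_12   (p4,2)→(p3,1,→)
state=p3 head=2 tape=_1[_]2_12   (p3,_)→(p4,2,←)
state=p4 head=1 tape=_[1]22_12   (p4,1)→(p0,2,→)
state=p0 head=2 tape=_2[2]2_12   (p0,2)→(p0,2,←)
state=p0 head=1 tape=_[2]22_12   (p0,2)→(p0,2,←)
state=p0 head=0 tape=[_]222_12
At halt the head is at cell 0.

0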